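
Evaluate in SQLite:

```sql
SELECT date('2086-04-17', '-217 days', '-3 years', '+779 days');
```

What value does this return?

Applying '-217 days' to 2086-04-17: counting 217 days back gives 2085-09-12.
Adding -3 years to 2085-09-12 gives 2082-09-12.
Applying '+779 days' to 2082-09-12: counting 779 days forward gives 2084-10-30.

2084-10-30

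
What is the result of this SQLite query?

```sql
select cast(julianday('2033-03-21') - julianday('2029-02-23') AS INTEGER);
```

1487

5 days remain in February 2029 after the 23rd (28 − 23).
Full months from March 2029 through February 2033 contribute their day counts.
Then 21 days into March 2033.
Total: 5 + 31 + 30 + 31 + 30 + 31 + 31 + 30 + 31 + 30 + 31 + 31 + 28 + 31 + 30 + 31 + 30 + 31 + 31 + 30 + 31 + 30 + 31 + 31 + 28 + 31 + 30 + 31 + 30 + 31 + 31 + 30 + 31 + 30 + 31 + 31 + 29 + 31 + 30 + 31 + 30 + 31 + 31 + 30 + 31 + 30 + 31 + 31 + 28 + 21 = 1487.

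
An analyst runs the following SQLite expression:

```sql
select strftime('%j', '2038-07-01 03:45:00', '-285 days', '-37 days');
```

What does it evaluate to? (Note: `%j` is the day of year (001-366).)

225

First apply '-285 days', '-37 days': 2038-07-01 03:45:00 → 2037-08-13 03:45:00.
Day-of-year for 2037-08-13: days since 2037-01-01 inclusive = 225, zero-padded to 225.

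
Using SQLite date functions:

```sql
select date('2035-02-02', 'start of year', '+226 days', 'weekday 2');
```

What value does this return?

`start of year` rewinds 2035-02-02 to 2035-01-01.
Applying '+226 days' to 2035-01-01: counting 226 days forward gives 2035-08-15.
`weekday 2` advances to the next Tuesday; 2035-08-15 is a Wednesday, so it moves forward to 2035-08-21.

2035-08-21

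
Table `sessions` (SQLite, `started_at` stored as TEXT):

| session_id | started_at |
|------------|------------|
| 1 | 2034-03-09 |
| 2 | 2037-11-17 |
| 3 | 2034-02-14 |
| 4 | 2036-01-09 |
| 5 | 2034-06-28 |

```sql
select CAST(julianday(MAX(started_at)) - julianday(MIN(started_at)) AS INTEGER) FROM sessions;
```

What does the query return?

MIN = 2034-02-14, MAX = 2037-11-17.
14 days remain in February 2034 after the 14th (28 − 14).
Full months from March 2034 through October 2037 contribute their day counts.
Then 17 days into November 2037.
Total: 14 + 31 + 30 + 31 + 30 + 31 + 31 + 30 + 31 + 30 + 31 + 31 + 28 + 31 + 30 + 31 + 30 + 31 + 31 + 30 + 31 + 30 + 31 + 31 + 29 + 31 + 30 + 31 + 30 + 31 + 31 + 30 + 31 + 30 + 31 + 31 + 28 + 31 + 30 + 31 + 30 + 31 + 31 + 30 + 31 + 17 = 1372.

1372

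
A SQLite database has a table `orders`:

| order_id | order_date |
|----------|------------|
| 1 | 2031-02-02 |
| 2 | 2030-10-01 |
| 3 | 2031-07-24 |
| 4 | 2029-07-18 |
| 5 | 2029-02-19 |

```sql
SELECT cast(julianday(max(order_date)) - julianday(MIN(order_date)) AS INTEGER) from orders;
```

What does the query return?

885

MIN = 2029-02-19, MAX = 2031-07-24.
9 days remain in February 2029 after the 19th (28 − 19).
Full months from March 2029 through June 2031 contribute their day counts.
Then 24 days into July 2031.
Total: 9 + 31 + 30 + 31 + 30 + 31 + 31 + 30 + 31 + 30 + 31 + 31 + 28 + 31 + 30 + 31 + 30 + 31 + 31 + 30 + 31 + 30 + 31 + 31 + 28 + 31 + 30 + 31 + 30 + 24 = 885.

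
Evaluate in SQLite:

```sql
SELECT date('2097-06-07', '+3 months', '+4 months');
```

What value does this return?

2098-01-07

Adding +3 months to 2097-06-07 gives 2097-09-07.
Adding +4 months to 2097-09-07 gives 2098-01-07.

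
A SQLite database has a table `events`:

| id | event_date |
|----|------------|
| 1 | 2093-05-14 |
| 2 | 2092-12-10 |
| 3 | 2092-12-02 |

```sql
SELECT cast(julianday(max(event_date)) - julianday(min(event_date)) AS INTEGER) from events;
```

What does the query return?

163

MIN = 2092-12-02, MAX = 2093-05-14.
29 days remain in December 2092 after the 2nd (31 − 2).
January 2093: 31 days.
February 2093: 28 days.
March 2093: 31 days.
April 2093: 30 days.
Then 14 days into May 2093.
Total: 29 + 31 + 28 + 31 + 30 + 14 = 163.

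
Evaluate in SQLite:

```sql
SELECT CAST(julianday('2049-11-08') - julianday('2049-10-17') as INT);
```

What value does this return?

22

14 days remain in October 2049 after the 17th (31 − 17).
Then 8 days into November 2049.
Total: 14 + 8 = 22.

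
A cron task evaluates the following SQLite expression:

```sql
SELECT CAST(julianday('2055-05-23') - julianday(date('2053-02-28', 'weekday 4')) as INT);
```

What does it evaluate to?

808

`weekday 4` advances to the next Thursday; 2053-02-28 is a Friday, so it moves forward to 2053-03-06.
25 days remain in March 2053 after the 6th (31 − 6).
Full months from April 2053 through April 2055 contribute their day counts.
Then 23 days into May 2055.
Total: 25 + 30 + 31 + 30 + 31 + 31 + 30 + 31 + 30 + 31 + 31 + 28 + 31 + 30 + 31 + 30 + 31 + 31 + 30 + 31 + 30 + 31 + 31 + 28 + 31 + 30 + 23 = 808.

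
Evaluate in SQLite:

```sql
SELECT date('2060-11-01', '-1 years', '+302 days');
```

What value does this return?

Adding -1 year to 2060-11-01 gives 2059-11-01.
Applying '+302 days' to 2059-11-01: counting 302 days forward gives 2060-08-29.

2060-08-29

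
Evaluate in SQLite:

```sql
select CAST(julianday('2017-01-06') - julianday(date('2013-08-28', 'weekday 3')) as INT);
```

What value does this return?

1227

`weekday 3` advances to the next Wednesday; 2013-08-28 is already a Wednesday, so it stays at 2013-08-28.
3 days remain in August 2013 after the 28th (31 − 28).
Full months from September 2013 through December 2016 contribute their day counts.
Then 6 days into January 2017.
Total: 3 + 30 + 31 + 30 + 31 + 31 + 28 + 31 + 30 + 31 + 30 + 31 + 31 + 30 + 31 + 30 + 31 + 31 + 28 + 31 + 30 + 31 + 30 + 31 + 31 + 30 + 31 + 30 + 31 + 31 + 29 + 31 + 30 + 31 + 30 + 31 + 31 + 30 + 31 + 30 + 31 + 6 = 1227.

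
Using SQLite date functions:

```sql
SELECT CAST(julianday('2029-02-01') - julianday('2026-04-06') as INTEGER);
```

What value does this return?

1032

24 days remain in April 2026 after the 6th (30 − 6).
Full months from May 2026 through January 2029 contribute their day counts.
Then 1 day into February 2029.
Total: 24 + 31 + 30 + 31 + 31 + 30 + 31 + 30 + 31 + 31 + 28 + 31 + 30 + 31 + 30 + 31 + 31 + 30 + 31 + 30 + 31 + 31 + 29 + 31 + 30 + 31 + 30 + 31 + 31 + 30 + 31 + 30 + 31 + 31 + 1 = 1032.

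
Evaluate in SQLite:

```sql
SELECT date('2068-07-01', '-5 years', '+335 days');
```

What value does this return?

2064-05-31

Adding -5 years to 2068-07-01 gives 2063-07-01.
Applying '+335 days' to 2063-07-01: counting 335 days forward gives 2064-05-31.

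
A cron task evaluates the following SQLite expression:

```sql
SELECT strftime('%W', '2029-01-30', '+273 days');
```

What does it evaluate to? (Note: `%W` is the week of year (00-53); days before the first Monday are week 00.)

First apply '+273 days': 2029-01-30 → 2029-10-30.
2029-10-30 is a Tuesday. SQLite's %W counts Mondays since the year started; the result is 44.

44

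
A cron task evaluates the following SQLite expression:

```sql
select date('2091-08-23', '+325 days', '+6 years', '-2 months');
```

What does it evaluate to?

2098-05-13

Applying '+325 days' to 2091-08-23: counting 325 days forward gives 2092-07-13.
Adding +6 years to 2092-07-13 gives 2098-07-13.
Adding -2 months to 2098-07-13 gives 2098-05-13.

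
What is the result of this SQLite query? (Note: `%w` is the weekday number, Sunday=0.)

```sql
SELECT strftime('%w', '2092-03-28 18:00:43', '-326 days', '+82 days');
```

6

First apply '-326 days', '+82 days': 2092-03-28 18:00:43 → 2091-07-28 18:00:43.
2091-07-28 is a Saturday; with Sunday=0 that is 6.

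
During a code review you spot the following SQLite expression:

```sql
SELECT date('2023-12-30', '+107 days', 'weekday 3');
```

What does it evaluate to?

2024-04-17

Applying '+107 days' to 2023-12-30: counting 107 days forward gives 2024-04-15.
`weekday 3` advances to the next Wednesday; 2024-04-15 is a Monday, so it moves forward to 2024-04-17.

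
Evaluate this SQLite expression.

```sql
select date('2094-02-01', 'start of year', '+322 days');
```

`start of year` rewinds 2094-02-01 to 2094-01-01.
Applying '+322 days' to 2094-01-01: counting 322 days forward gives 2094-11-19.

2094-11-19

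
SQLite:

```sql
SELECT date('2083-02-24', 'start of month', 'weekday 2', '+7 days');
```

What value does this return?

2083-02-09

`start of month` rewinds 2083-02-24 to 2083-02-01.
`weekday 2` advances to the next Tuesday; 2083-02-01 is a Monday, so it moves forward to 2083-02-02.
Advancing 7 more days within February lands on 2083-02-09.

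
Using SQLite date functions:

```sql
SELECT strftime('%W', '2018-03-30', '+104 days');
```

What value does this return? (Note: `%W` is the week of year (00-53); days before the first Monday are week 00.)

First apply '+104 days': 2018-03-30 → 2018-07-12.
2018-07-12 is a Thursday. SQLite's %W counts Mondays since the year started; the result is 28.

28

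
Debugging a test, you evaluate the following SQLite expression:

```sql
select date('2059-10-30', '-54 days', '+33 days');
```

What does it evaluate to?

2059-10-09

Applying '-54 days' to 2059-10-30: counting 54 days back gives 2059-09-06.
September 2059 has 30 days; 24 remain after the 6th, so 25 days reach 2059-10-01.
Advancing 8 more days within October lands on 2059-10-09.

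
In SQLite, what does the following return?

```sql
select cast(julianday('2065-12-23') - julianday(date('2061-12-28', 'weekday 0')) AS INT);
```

`weekday 0` advances to the next Sunday; 2061-12-28 is a Wednesday, so it moves forward to 2062-01-01.
30 days remain in January 2062 after the 1st (31 − 1).
Full months from February 2062 through November 2065 contribute their day counts.
Then 23 days into December 2065.
Total: 30 + 28 + 31 + 30 + 31 + 30 + 31 + 31 + 30 + 31 + 30 + 31 + 31 + 28 + 31 + 30 + 31 + 30 + 31 + 31 + 30 + 31 + 30 + 31 + 31 + 29 + 31 + 30 + 31 + 30 + 31 + 31 + 30 + 31 + 30 + 31 + 31 + 28 + 31 + 30 + 31 + 30 + 31 + 31 + 30 + 31 + 30 + 23 = 1452.

1452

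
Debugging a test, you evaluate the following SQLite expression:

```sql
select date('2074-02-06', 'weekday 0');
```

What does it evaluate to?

2074-02-11

`weekday 0` advances to the next Sunday; 2074-02-06 is a Tuesday, so it moves forward to 2074-02-11.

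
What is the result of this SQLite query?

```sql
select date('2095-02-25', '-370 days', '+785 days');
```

Applying '-370 days' to 2095-02-25: counting 370 days back gives 2094-02-20.
Applying '+785 days' to 2094-02-20: counting 785 days forward gives 2096-04-15.

2096-04-15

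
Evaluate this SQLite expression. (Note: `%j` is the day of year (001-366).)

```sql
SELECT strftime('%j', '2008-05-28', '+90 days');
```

First apply '+90 days': 2008-05-28 → 2008-08-26.
Day-of-year for 2008-08-26: days since 2008-01-01 inclusive = 239, zero-padded to 239.

239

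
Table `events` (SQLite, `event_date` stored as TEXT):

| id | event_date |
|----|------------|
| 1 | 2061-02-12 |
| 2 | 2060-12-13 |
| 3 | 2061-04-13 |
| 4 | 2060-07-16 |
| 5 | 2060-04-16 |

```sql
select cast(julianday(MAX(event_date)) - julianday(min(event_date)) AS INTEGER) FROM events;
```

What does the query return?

MIN = 2060-04-16, MAX = 2061-04-13.
14 days remain in April 2060 after the 16th (30 − 16).
Full months from May 2060 through March 2061 contribute their day counts.
Then 13 days into April 2061.
Total: 14 + 31 + 30 + 31 + 31 + 30 + 31 + 30 + 31 + 31 + 28 + 31 + 13 = 362.

362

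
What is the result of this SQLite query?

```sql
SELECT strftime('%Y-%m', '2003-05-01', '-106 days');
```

2003-01

First apply '-106 days': 2003-05-01 → 2003-01-15.
`%Y-%m` extracts the year-month: 2003-01.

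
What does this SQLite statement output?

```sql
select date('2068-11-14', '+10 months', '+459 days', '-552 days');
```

Adding +10 months to 2068-11-14 gives 2069-09-14.
Applying '+459 days' to 2069-09-14: counting 459 days forward gives 2070-12-17.
Applying '-552 days' to 2070-12-17: counting 552 days back gives 2069-06-13.

2069-06-13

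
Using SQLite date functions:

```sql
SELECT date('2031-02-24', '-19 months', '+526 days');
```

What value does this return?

2031-01-01

Adding -19 months to 2031-02-24 gives 2029-07-24.
Applying '+526 days' to 2029-07-24: counting 526 days forward gives 2031-01-01.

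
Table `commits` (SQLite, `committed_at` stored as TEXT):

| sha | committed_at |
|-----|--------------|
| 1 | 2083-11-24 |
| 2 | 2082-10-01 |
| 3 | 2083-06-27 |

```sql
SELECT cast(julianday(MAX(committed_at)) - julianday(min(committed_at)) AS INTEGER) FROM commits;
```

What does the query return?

419

MIN = 2082-10-01, MAX = 2083-11-24.
30 days remain in October 2082 after the 1st (31 − 1).
Full months from November 2082 through October 2083 contribute their day counts.
Then 24 days into November 2083.
Total: 30 + 30 + 31 + 31 + 28 + 31 + 30 + 31 + 30 + 31 + 31 + 30 + 31 + 24 = 419.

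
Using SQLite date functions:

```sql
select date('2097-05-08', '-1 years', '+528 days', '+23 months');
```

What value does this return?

Adding -1 year to 2097-05-08 gives 2096-05-08.
Applying '+528 days' to 2096-05-08: counting 528 days forward gives 2097-10-18.
Adding +23 months to 2097-10-18 gives 2099-09-18.

2099-09-18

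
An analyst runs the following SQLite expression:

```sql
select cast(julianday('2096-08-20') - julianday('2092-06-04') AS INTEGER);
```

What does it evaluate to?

26 days remain in June 2092 after the 4th (30 − 4).
Full months from July 2092 through July 2096 contribute their day counts.
Then 20 days into August 2096.
Total: 26 + 31 + 31 + 30 + 31 + 30 + 31 + 31 + 28 + 31 + 30 + 31 + 30 + 31 + 31 + 30 + 31 + 30 + 31 + 31 + 28 + 31 + 30 + 31 + 30 + 31 + 31 + 30 + 31 + 30 + 31 + 31 + 28 + 31 + 30 + 31 + 30 + 31 + 31 + 30 + 31 + 30 + 31 + 31 + 29 + 31 + 30 + 31 + 30 + 31 + 20 = 1538.

1538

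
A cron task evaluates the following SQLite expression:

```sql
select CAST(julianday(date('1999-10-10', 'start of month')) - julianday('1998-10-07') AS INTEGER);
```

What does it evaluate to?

`start of month` rewinds 1999-10-10 to 1999-10-01.
24 days remain in October 1998 after the 7th (31 − 7).
Full months from November 1998 through September 1999 contribute their day counts.
Then 1 day into October 1999.
Total: 24 + 30 + 31 + 31 + 28 + 31 + 30 + 31 + 30 + 31 + 31 + 30 + 1 = 359.

359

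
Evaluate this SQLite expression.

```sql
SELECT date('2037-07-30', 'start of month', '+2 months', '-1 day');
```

2037-08-31

`start of month` rewinds 2037-07-30 to 2037-07-01.
Adding +2 months to 2037-07-01 gives 2037-09-01.
Going back 1 day from 2037-09-01 reaches 2037-08-31 (last day of August, 31 days).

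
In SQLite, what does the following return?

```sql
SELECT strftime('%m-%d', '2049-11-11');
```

`%m-%d` extracts the month-day: 11-11.

11-11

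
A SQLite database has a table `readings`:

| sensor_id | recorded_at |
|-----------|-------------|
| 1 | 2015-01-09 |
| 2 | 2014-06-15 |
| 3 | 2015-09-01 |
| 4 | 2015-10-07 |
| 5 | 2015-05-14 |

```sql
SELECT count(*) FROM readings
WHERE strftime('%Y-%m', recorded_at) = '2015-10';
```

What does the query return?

1

Rows with year-month 2015-10: 2015-10-07 → 1.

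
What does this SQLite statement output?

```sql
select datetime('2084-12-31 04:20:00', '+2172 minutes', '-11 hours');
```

2172 minutes = 36h 12m; +2172 minutes from 2084-12-31 04:20:00 is 2085-01-01 16:32:00 (crosses midnight).
-11 hours from 2085-01-01 16:32:00 is 2085-01-01 05:32:00.

2085-01-01 05:32:00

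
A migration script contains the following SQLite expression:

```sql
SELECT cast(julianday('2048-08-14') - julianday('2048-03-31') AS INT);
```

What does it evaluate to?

136

0 days remain in March 2048 after the 31st (31 − 31).
April 2048: 30 days.
May 2048: 31 days.
June 2048: 30 days.
July 2048: 31 days.
Then 14 days into August 2048.
Total: 0 + 30 + 31 + 30 + 31 + 14 = 136.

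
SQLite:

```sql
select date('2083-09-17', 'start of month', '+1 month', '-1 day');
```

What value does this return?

`start of month` rewinds 2083-09-17 to 2083-09-01.
Adding +1 month to 2083-09-01 gives 2083-10-01.
Going back 1 day from 2083-10-01 reaches 2083-09-30 (last day of September, 30 days).

2083-09-30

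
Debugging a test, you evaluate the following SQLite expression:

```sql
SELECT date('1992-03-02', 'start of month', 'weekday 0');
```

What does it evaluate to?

1992-03-01

`start of month` rewinds 1992-03-02 to 1992-03-01.
`weekday 0` advances to the next Sunday; 1992-03-01 is already a Sunday, so it stays at 1992-03-01.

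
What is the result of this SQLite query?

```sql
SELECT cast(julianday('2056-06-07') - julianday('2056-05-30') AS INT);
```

1 day remains in May 2056 after the 30th (31 − 30).
Then 7 days into June 2056.
Total: 1 + 7 = 8.

8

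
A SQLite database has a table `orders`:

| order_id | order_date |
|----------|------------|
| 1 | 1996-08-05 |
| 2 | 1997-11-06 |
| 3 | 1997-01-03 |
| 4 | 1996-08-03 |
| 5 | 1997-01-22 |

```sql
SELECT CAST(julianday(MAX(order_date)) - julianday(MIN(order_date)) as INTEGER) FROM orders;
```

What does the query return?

MIN = 1996-08-03, MAX = 1997-11-06.
28 days remain in August 1996 after the 3rd (31 − 3).
Full months from September 1996 through October 1997 contribute their day counts.
Then 6 days into November 1997.
Total: 28 + 30 + 31 + 30 + 31 + 31 + 28 + 31 + 30 + 31 + 30 + 31 + 31 + 30 + 31 + 6 = 460.

460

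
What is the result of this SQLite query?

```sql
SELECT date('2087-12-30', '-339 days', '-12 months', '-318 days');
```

Applying '-339 days' to 2087-12-30: counting 339 days back gives 2087-01-25.
Adding -12 months to 2087-01-25 gives 2086-01-25.
Applying '-318 days' to 2086-01-25: counting 318 days back gives 2085-03-13.

2085-03-13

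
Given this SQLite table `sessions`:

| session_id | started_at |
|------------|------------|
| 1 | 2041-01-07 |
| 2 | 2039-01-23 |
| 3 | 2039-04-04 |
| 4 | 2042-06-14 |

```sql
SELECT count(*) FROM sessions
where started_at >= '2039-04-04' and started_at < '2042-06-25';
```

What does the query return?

3

Rows in [2039-04-04, 2042-06-25): 2041-01-07, 2039-04-04, 2042-06-14 → 3 rows.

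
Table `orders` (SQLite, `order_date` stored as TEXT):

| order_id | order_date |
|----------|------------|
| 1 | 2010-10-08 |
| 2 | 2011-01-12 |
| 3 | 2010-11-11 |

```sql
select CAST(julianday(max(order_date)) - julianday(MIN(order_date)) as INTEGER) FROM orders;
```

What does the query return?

MIN = 2010-10-08, MAX = 2011-01-12.
23 days remain in October 2010 after the 8th (31 − 8).
November 2010: 30 days.
December 2010: 31 days.
Then 12 days into January 2011.
Total: 23 + 30 + 31 + 12 = 96.

96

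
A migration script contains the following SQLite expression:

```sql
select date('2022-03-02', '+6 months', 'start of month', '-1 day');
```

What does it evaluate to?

2022-08-31

Adding +6 months to 2022-03-02 gives 2022-09-02.
`start of month` rewinds 2022-09-02 to 2022-09-01.
Going back 1 day from 2022-09-01 reaches 2022-08-31 (last day of August, 31 days).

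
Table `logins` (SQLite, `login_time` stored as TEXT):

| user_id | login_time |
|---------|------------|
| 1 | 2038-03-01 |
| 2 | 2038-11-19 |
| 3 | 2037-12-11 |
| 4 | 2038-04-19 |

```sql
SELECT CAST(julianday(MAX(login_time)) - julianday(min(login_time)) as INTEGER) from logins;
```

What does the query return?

343

MIN = 2037-12-11, MAX = 2038-11-19.
20 days remain in December 2037 after the 11th (31 − 11).
Full months from January 2038 through October 2038 contribute their day counts.
Then 19 days into November 2038.
Total: 20 + 31 + 28 + 31 + 30 + 31 + 30 + 31 + 31 + 30 + 31 + 19 = 343.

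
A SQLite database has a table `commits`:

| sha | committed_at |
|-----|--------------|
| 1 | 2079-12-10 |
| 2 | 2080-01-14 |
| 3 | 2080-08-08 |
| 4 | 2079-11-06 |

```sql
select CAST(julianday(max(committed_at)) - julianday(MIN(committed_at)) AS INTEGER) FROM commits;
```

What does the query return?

276

MIN = 2079-11-06, MAX = 2080-08-08.
24 days remain in November 2079 after the 6th (30 − 6).
Full months from December 2079 through July 2080 contribute their day counts.
Then 8 days into August 2080.
Total: 24 + 31 + 31 + 29 + 31 + 30 + 31 + 30 + 31 + 8 = 276.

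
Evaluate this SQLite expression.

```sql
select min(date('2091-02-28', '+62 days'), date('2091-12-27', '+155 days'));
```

date('2091-02-28', '+62 days') → 2091-05-01.
date('2091-12-27', '+155 days') → 2092-05-30.
Earlier of the two is 2091-05-01.

2091-05-01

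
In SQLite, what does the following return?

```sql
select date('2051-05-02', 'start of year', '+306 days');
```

2051-11-03

`start of year` rewinds 2051-05-02 to 2051-01-01.
Applying '+306 days' to 2051-01-01: counting 306 days forward gives 2051-11-03.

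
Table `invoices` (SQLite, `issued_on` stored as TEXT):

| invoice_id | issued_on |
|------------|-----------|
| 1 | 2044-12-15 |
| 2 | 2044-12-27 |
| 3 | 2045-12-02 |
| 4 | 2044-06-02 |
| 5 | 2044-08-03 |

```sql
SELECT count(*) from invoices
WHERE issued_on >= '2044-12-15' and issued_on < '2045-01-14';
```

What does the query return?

Rows in [2044-12-15, 2045-01-14): 2044-12-15, 2044-12-27 → 2 rows.

2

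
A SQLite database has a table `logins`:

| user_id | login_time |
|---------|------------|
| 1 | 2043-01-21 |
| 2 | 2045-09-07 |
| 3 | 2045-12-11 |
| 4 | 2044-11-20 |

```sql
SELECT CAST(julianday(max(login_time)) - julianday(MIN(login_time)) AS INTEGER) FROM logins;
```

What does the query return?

MIN = 2043-01-21, MAX = 2045-12-11.
10 days remain in January 2043 after the 21st (31 − 21).
Full months from February 2043 through November 2045 contribute their day counts.
Then 11 days into December 2045.
Total: 10 + 28 + 31 + 30 + 31 + 30 + 31 + 31 + 30 + 31 + 30 + 31 + 31 + 29 + 31 + 30 + 31 + 30 + 31 + 31 + 30 + 31 + 30 + 31 + 31 + 28 + 31 + 30 + 31 + 30 + 31 + 31 + 30 + 31 + 30 + 11 = 1055.

1055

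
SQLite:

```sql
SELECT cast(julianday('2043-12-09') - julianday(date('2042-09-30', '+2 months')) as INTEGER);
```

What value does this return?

Adding +2 months to 2042-09-30 gives 2042-11-30.
0 days remain in November 2042 after the 30th (30 − 30).
Full months from December 2042 through November 2043 contribute their day counts.
Then 9 days into December 2043.
Total: 0 + 31 + 31 + 28 + 31 + 30 + 31 + 30 + 31 + 31 + 30 + 31 + 30 + 9 = 374.

374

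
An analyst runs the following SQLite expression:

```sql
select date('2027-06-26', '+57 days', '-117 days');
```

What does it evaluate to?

Applying '+57 days' to 2027-06-26: counting 57 days forward gives 2027-08-22.
Applying '-117 days' to 2027-08-22: counting 117 days back gives 2027-04-27.

2027-04-27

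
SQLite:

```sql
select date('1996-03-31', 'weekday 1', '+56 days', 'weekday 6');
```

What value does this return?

`weekday 1` advances to the next Monday; 1996-03-31 is a Sunday, so it moves forward to 1996-04-01.
Applying '+56 days' to 1996-04-01: counting 56 days forward gives 1996-05-27.
`weekday 6` advances to the next Saturday; 1996-05-27 is a Monday, so it moves forward to 1996-06-01.

1996-06-01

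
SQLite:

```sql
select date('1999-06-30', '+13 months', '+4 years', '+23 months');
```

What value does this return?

Adding +13 months to 1999-06-30 gives 2000-07-30.
Adding +4 years to 2000-07-30 gives 2004-07-30.
Adding +23 months to 2004-07-30 gives 2006-06-30.

2006-06-30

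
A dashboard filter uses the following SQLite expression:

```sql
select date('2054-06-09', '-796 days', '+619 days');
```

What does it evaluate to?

Applying '-796 days' to 2054-06-09: counting 796 days back gives 2052-04-04.
Applying '+619 days' to 2052-04-04: counting 619 days forward gives 2053-12-14.

2053-12-14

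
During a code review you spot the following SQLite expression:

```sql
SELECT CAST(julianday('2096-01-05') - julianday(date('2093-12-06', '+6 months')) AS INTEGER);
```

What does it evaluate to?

Adding +6 months to 2093-12-06 gives 2094-06-06.
24 days remain in June 2094 after the 6th (30 − 6).
Full months from July 2094 through December 2095 contribute their day counts.
Then 5 days into January 2096.
Total: 24 + 31 + 31 + 30 + 31 + 30 + 31 + 31 + 28 + 31 + 30 + 31 + 30 + 31 + 31 + 30 + 31 + 30 + 31 + 5 = 578.

578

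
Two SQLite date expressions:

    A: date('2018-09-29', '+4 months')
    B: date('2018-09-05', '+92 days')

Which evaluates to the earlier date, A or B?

A = 2019-01-29.
B = 2018-12-06.
B is earlier.

B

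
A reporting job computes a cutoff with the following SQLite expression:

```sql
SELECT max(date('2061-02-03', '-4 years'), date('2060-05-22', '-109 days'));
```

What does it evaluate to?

2060-02-03

date('2061-02-03', '-4 years') → 2057-02-03.
date('2060-05-22', '-109 days') → 2060-02-03.
Later of the two is 2060-02-03.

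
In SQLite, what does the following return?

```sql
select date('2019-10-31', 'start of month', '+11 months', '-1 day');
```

2020-08-31

`start of month` rewinds 2019-10-31 to 2019-10-01.
Adding +11 months to 2019-10-01 gives 2020-09-01.
Going back 1 day from 2020-09-01 reaches 2020-08-31 (last day of August, 31 days).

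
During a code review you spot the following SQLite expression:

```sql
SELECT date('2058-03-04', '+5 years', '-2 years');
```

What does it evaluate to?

2061-03-04

Adding +5 years to 2058-03-04 gives 2063-03-04.
Adding -2 years to 2063-03-04 gives 2061-03-04.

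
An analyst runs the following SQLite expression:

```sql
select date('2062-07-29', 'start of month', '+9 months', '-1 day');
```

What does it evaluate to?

2063-03-31

`start of month` rewinds 2062-07-29 to 2062-07-01.
Adding +9 months to 2062-07-01 gives 2063-04-01.
Going back 1 day from 2063-04-01 reaches 2063-03-31 (last day of March, 31 days).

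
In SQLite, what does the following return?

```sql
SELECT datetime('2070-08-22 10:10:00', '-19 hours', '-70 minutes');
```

-19 hours from 2070-08-22 10:10:00 is 2070-08-21 15:10:00 (crosses midnight).
70 minutes = 1h 10m; -70 minutes from 2070-08-21 15:10:00 is 2070-08-21 14:00:00.

2070-08-21 14:00:00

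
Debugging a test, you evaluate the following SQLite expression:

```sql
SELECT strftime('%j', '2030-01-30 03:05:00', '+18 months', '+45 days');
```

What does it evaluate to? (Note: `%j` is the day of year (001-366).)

First apply '+18 months', '+45 days': 2030-01-30 03:05:00 → 2031-09-13 03:05:00.
Day-of-year for 2031-09-13: days since 2031-01-01 inclusive = 256, zero-padded to 256.

256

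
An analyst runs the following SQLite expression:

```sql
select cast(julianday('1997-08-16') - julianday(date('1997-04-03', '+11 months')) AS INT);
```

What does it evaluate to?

Adding +11 months to 1997-04-03 gives 1998-03-03.
15 days remain in August 1997 after the 16th (31 − 16).
Full months from September 1997 through February 1998 contribute their day counts.
Then 3 days into March 1998.
Total: 15 + 30 + 31 + 30 + 31 + 31 + 28 + 3 = 199.
The subtraction is earlier − later, so the result is −199 → -199.

-199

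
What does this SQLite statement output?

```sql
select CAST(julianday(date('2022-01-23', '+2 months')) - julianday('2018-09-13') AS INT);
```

1287

Adding +2 months to 2022-01-23 gives 2022-03-23.
17 days remain in September 2018 after the 13th (30 − 13).
Full months from October 2018 through February 2022 contribute their day counts.
Then 23 days into March 2022.
Total: 17 + 31 + 30 + 31 + 31 + 28 + 31 + 30 + 31 + 30 + 31 + 31 + 30 + 31 + 30 + 31 + 31 + 29 + 31 + 30 + 31 + 30 + 31 + 31 + 30 + 31 + 30 + 31 + 31 + 28 + 31 + 30 + 31 + 30 + 31 + 31 + 30 + 31 + 30 + 31 + 31 + 28 + 23 = 1287.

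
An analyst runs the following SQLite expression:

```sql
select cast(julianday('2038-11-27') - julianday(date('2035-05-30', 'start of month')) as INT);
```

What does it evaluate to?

1306

`start of month` rewinds 2035-05-30 to 2035-05-01.
30 days remain in May 2035 after the 1st (31 − 1).
Full months from June 2035 through October 2038 contribute their day counts.
Then 27 days into November 2038.
Total: 30 + 30 + 31 + 31 + 30 + 31 + 30 + 31 + 31 + 29 + 31 + 30 + 31 + 30 + 31 + 31 + 30 + 31 + 30 + 31 + 31 + 28 + 31 + 30 + 31 + 30 + 31 + 31 + 30 + 31 + 30 + 31 + 31 + 28 + 31 + 30 + 31 + 30 + 31 + 31 + 30 + 31 + 27 = 1306.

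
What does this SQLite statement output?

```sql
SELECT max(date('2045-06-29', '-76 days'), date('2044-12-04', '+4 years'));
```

2048-12-04

date('2045-06-29', '-76 days') → 2045-04-14.
date('2044-12-04', '+4 years') → 2048-12-04.
Later of the two is 2048-12-04.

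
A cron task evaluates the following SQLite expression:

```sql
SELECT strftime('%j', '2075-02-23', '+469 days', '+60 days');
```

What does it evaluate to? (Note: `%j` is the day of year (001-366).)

First apply '+469 days', '+60 days': 2075-02-23 → 2076-08-05.
Day-of-year for 2076-08-05: days since 2076-01-01 inclusive = 218, zero-padded to 218.

218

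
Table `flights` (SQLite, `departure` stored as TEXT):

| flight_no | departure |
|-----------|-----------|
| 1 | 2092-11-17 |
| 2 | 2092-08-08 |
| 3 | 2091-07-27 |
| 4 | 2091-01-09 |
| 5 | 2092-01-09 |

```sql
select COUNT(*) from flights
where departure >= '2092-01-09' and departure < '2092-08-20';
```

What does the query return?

Rows in [2092-01-09, 2092-08-20): 2092-08-08, 2092-01-09 → 2 rows.

2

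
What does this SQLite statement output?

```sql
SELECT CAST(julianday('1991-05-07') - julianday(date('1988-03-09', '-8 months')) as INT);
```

Adding -8 months to 1988-03-09 gives 1987-07-09.
22 days remain in July 1987 after the 9th (31 − 9).
Full months from August 1987 through April 1991 contribute their day counts.
Then 7 days into May 1991.
Total: 22 + 31 + 30 + 31 + 30 + 31 + 31 + 29 + 31 + 30 + 31 + 30 + 31 + 31 + 30 + 31 + 30 + 31 + 31 + 28 + 31 + 30 + 31 + 30 + 31 + 31 + 30 + 31 + 30 + 31 + 31 + 28 + 31 + 30 + 31 + 30 + 31 + 31 + 30 + 31 + 30 + 31 + 31 + 28 + 31 + 30 + 7 = 1398.

1398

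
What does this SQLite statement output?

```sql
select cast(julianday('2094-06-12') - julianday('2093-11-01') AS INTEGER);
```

223

29 days remain in November 2093 after the 1st (30 − 1).
Full months from December 2093 through May 2094 contribute their day counts.
Then 12 days into June 2094.
Total: 29 + 31 + 31 + 28 + 31 + 30 + 31 + 12 = 223.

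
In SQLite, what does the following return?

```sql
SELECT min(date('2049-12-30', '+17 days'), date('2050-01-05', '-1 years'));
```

2049-01-05

date('2049-12-30', '+17 days') → 2050-01-16.
date('2050-01-05', '-1 years') → 2049-01-05.
Earlier of the two is 2049-01-05.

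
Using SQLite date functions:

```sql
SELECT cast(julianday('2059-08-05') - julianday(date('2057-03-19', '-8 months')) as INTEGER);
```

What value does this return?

1112

Adding -8 months to 2057-03-19 gives 2056-07-19.
12 days remain in July 2056 after the 19th (31 − 19).
Full months from August 2056 through July 2059 contribute their day counts.
Then 5 days into August 2059.
Total: 12 + 31 + 30 + 31 + 30 + 31 + 31 + 28 + 31 + 30 + 31 + 30 + 31 + 31 + 30 + 31 + 30 + 31 + 31 + 28 + 31 + 30 + 31 + 30 + 31 + 31 + 30 + 31 + 30 + 31 + 31 + 28 + 31 + 30 + 31 + 30 + 31 + 5 = 1112.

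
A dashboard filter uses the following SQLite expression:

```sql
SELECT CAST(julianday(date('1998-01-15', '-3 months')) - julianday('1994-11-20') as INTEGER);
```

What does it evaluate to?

Adding -3 months to 1998-01-15 gives 1997-10-15.
10 days remain in November 1994 after the 20th (30 − 20).
Full months from December 1994 through September 1997 contribute their day counts.
Then 15 days into October 1997.
Total: 10 + 31 + 31 + 28 + 31 + 30 + 31 + 30 + 31 + 31 + 30 + 31 + 30 + 31 + 31 + 29 + 31 + 30 + 31 + 30 + 31 + 31 + 30 + 31 + 30 + 31 + 31 + 28 + 31 + 30 + 31 + 30 + 31 + 31 + 30 + 15 = 1060.

1060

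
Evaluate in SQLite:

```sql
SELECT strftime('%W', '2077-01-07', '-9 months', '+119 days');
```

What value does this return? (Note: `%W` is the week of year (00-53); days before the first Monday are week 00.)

First apply '-9 months', '+119 days': 2077-01-07 → 2076-08-04.
2076-08-04 is a Tuesday. SQLite's %W counts Mondays since the year started; the result is 31.

31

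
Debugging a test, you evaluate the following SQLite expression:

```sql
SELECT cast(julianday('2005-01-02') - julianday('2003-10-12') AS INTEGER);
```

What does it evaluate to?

19 days remain in October 2003 after the 12th (31 − 12).
Full months from November 2003 through December 2004 contribute their day counts.
Then 2 days into January 2005.
Total: 19 + 30 + 31 + 31 + 29 + 31 + 30 + 31 + 30 + 31 + 31 + 30 + 31 + 30 + 31 + 2 = 448.

448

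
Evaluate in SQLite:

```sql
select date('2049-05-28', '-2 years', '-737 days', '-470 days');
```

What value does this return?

2044-02-06

Adding -2 years to 2049-05-28 gives 2047-05-28.
Applying '-737 days' to 2047-05-28: counting 737 days back gives 2045-05-21.
Applying '-470 days' to 2045-05-21: counting 470 days back gives 2044-02-06.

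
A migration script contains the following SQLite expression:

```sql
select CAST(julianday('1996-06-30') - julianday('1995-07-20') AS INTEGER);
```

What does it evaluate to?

346

11 days remain in July 1995 after the 20th (31 − 20).
Full months from August 1995 through May 1996 contribute their day counts.
Then 30 days into June 1996.
Total: 11 + 31 + 30 + 31 + 30 + 31 + 31 + 29 + 31 + 30 + 31 + 30 = 346.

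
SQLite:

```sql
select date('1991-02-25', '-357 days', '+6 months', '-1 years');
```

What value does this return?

1989-09-05

Applying '-357 days' to 1991-02-25: counting 357 days back gives 1990-03-05.
Adding +6 months to 1990-03-05 gives 1990-09-05.
Adding -1 year to 1990-09-05 gives 1989-09-05.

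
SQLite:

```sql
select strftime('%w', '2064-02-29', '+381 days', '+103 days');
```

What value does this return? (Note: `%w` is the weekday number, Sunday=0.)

First apply '+381 days', '+103 days': 2064-02-29 → 2065-06-27.
2065-06-27 is a Saturday; with Sunday=0 that is 6.

6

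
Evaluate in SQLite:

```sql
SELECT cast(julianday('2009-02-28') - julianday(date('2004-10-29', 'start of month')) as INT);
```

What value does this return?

`start of month` rewinds 2004-10-29 to 2004-10-01.
30 days remain in October 2004 after the 1st (31 − 1).
Full months from November 2004 through January 2009 contribute their day counts.
Then 28 days into February 2009.
Total: 30 + 30 + 31 + 31 + 28 + 31 + 30 + 31 + 30 + 31 + 31 + 30 + 31 + 30 + 31 + 31 + 28 + 31 + 30 + 31 + 30 + 31 + 31 + 30 + 31 + 30 + 31 + 31 + 28 + 31 + 30 + 31 + 30 + 31 + 31 + 30 + 31 + 30 + 31 + 31 + 29 + 31 + 30 + 31 + 30 + 31 + 31 + 30 + 31 + 30 + 31 + 31 + 28 = 1611.

1611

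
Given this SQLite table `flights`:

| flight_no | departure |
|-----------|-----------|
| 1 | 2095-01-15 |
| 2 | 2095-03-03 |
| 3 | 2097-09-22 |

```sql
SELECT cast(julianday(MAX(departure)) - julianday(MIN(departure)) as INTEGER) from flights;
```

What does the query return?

MIN = 2095-01-15, MAX = 2097-09-22.
16 days remain in January 2095 after the 15th (31 − 15).
Full months from February 2095 through August 2097 contribute their day counts.
Then 22 days into September 2097.
Total: 16 + 28 + 31 + 30 + 31 + 30 + 31 + 31 + 30 + 31 + 30 + 31 + 31 + 29 + 31 + 30 + 31 + 30 + 31 + 31 + 30 + 31 + 30 + 31 + 31 + 28 + 31 + 30 + 31 + 30 + 31 + 31 + 22 = 981.

981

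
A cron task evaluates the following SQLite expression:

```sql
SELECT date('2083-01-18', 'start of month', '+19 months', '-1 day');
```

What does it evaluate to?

`start of month` rewinds 2083-01-18 to 2083-01-01.
Adding +19 months to 2083-01-01 gives 2084-08-01.
Going back 1 day from 2084-08-01 reaches 2084-07-31 (last day of July, 31 days).

2084-07-31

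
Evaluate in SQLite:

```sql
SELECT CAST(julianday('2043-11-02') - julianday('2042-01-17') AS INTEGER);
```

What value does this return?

654

14 days remain in January 2042 after the 17th (31 − 17).
Full months from February 2042 through October 2043 contribute their day counts.
Then 2 days into November 2043.
Total: 14 + 28 + 31 + 30 + 31 + 30 + 31 + 31 + 30 + 31 + 30 + 31 + 31 + 28 + 31 + 30 + 31 + 30 + 31 + 31 + 30 + 31 + 2 = 654.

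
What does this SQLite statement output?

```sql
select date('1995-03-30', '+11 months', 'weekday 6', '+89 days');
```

1996-05-30

Adding +11 months to 1995-03-30 targets 1996-02-30. February 1996 has only 29 days, so SQLite normalizes the 1-day overflow forward to 1996-03-01.
`weekday 6` advances to the next Saturday; 1996-03-01 is a Friday, so it moves forward to 1996-03-02.
Applying '+89 days' to 1996-03-02: counting 89 days forward gives 1996-05-30.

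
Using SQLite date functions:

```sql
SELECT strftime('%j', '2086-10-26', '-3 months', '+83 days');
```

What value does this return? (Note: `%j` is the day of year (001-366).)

290

First apply '-3 months', '+83 days': 2086-10-26 → 2086-10-17.
Day-of-year for 2086-10-17: days since 2086-01-01 inclusive = 290, zero-padded to 290.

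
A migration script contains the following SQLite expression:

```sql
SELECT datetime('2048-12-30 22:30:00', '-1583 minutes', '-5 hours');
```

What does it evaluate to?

1583 minutes = 26h 23m; -1583 minutes from 2048-12-30 22:30:00 is 2048-12-29 20:07:00 (crosses midnight).
-5 hours from 2048-12-29 20:07:00 is 2048-12-29 15:07:00.

2048-12-29 15:07:00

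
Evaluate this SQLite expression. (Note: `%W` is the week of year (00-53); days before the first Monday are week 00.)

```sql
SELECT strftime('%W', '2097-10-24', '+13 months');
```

First apply '+13 months': 2097-10-24 → 2098-11-24.
2098-11-24 is a Monday. SQLite's %W counts Mondays since the year started; the result is 47.

47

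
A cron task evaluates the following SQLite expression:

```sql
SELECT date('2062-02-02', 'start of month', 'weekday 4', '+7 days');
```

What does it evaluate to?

`start of month` rewinds 2062-02-02 to 2062-02-01.
`weekday 4` advances to the next Thursday; 2062-02-01 is a Wednesday, so it moves forward to 2062-02-02.
Advancing 7 more days within February lands on 2062-02-09.

2062-02-09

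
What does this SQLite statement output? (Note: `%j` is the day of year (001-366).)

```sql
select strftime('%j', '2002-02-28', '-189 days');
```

235

First apply '-189 days': 2002-02-28 → 2001-08-23.
Day-of-year for 2001-08-23: days since 2001-01-01 inclusive = 235, zero-padded to 235.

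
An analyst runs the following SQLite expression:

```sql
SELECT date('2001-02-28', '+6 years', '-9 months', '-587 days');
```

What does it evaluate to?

2004-10-18

Adding +6 years to 2001-02-28 gives 2007-02-28.
Adding -9 months to 2007-02-28 gives 2006-05-28.
Applying '-587 days' to 2006-05-28: counting 587 days back gives 2004-10-18.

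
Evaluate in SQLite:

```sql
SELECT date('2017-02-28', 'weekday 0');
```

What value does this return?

`weekday 0` advances to the next Sunday; 2017-02-28 is a Tuesday, so it moves forward to 2017-03-05.

2017-03-05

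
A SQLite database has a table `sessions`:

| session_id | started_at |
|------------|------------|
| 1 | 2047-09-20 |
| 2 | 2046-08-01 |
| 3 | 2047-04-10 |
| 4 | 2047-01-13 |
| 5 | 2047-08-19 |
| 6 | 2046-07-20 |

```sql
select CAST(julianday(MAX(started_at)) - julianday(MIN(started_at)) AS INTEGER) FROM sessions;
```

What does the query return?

MIN = 2046-07-20, MAX = 2047-09-20.
11 days remain in July 2046 after the 20th (31 − 20).
Full months from August 2046 through August 2047 contribute their day counts.
Then 20 days into September 2047.
Total: 11 + 31 + 30 + 31 + 30 + 31 + 31 + 28 + 31 + 30 + 31 + 30 + 31 + 31 + 20 = 427.

427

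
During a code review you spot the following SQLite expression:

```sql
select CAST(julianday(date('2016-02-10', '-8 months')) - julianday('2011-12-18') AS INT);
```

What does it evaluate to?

1270

Adding -8 months to 2016-02-10 gives 2015-06-10.
13 days remain in December 2011 after the 18th (31 − 18).
Full months from January 2012 through May 2015 contribute their day counts.
Then 10 days into June 2015.
Total: 13 + 31 + 29 + 31 + 30 + 31 + 30 + 31 + 31 + 30 + 31 + 30 + 31 + 31 + 28 + 31 + 30 + 31 + 30 + 31 + 31 + 30 + 31 + 30 + 31 + 31 + 28 + 31 + 30 + 31 + 30 + 31 + 31 + 30 + 31 + 30 + 31 + 31 + 28 + 31 + 30 + 31 + 10 = 1270.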